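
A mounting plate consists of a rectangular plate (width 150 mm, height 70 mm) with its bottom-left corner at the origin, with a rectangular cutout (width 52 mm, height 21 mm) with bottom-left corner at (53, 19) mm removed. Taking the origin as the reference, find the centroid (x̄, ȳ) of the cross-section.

x̄ = 74.54 mm, ȳ = 35.64 mm

plate: A = 150 × 70 = 10500.00, centroid at (75.00, 35.00).
hole: A = −(52 × 21) = -1092.00, centroid at (79.00, 29.50).
ΣA = 9408.00 mm², ΣAx̄ = 701232.00 mm³, ΣAȳ = 335286.00 mm³.
x̄ = 701232.00/9408.00 = 74.54 mm; ȳ = 335286.00/9408.00 = 35.64 mm.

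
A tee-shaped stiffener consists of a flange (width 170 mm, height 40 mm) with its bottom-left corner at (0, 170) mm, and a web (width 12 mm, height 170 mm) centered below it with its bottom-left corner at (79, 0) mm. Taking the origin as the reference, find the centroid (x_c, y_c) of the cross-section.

Part | A | x̄ᵢ | ȳᵢ | A·x̄ᵢ | A·ȳᵢ
web | 2040.00 | 85.00 | 85.00 | 173400.00 | 173400.00
flange | 6800.00 | 85.00 | 190.00 | 578000.00 | 1292000.00
Σ | 8840.00 |  |  | 751400.00 | 1465400.00
x_c = 751400.00 / 8840.00 = 85.00 mm
y_c = 1465400.00 / 8840.00 = 165.77 mm

x_c = 85.00 mm, y_c = 165.77 mm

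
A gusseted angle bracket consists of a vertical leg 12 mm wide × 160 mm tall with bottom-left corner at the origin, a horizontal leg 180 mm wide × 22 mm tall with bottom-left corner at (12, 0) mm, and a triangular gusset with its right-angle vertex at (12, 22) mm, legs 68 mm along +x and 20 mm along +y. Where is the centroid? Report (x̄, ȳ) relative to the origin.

x̄ = 66.92 mm, ȳ = 33.03 mm

Part | A | x̄ᵢ | ȳᵢ | A·x̄ᵢ | A·ȳᵢ
vertical leg | 1920.00 | 6.00 | 80.00 | 11520.00 | 153600.00
horizontal leg | 3960.00 | 102.00 | 11.00 | 403920.00 | 43560.00
gusset | 680.00 | 34.67 | 28.67 | 23573.33 | 19493.33
Σ | 6560.00 |  |  | 439013.33 | 216653.33
x̄ = 439013.33 / 6560.00 = 66.92 mm
ȳ = 216653.33 / 6560.00 = 33.03 mm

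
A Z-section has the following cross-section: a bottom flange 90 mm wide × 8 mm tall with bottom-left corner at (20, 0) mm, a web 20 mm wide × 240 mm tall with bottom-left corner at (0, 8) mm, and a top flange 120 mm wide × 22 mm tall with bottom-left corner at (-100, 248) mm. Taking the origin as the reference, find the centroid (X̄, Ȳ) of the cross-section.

bottom flange: A = 90 × 8 = 720.00, centroid at (65.00, 4.00).
web: A = 20 × 240 = 4800.00, centroid at (10.00, 128.00).
top flange: A = 120 × 22 = 2640.00, centroid at (-40.00, 259.00).
ΣA = 8160.00 mm²
ΣAX̄ = (720.00)(65.00) + (4800.00)(10.00) + (2640.00)(-40.00) = -10800.00 mm³
ΣAȲ = (720.00)(4.00) + (4800.00)(128.00) + (2640.00)(259.00) = 1301040.00 mm³
X̄ = -10800.00 / 8160.00 = -1.32 mm
Ȳ = 1301040.00 / 8160.00 = 159.44 mm

X̄ = -1.32 mm, Ȳ = 159.44 mm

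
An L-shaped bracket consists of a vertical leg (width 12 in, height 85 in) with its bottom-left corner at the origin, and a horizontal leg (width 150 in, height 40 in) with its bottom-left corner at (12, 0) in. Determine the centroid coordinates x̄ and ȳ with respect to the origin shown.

Part | A | x̄ᵢ | ȳᵢ | A·x̄ᵢ | A·ȳᵢ
vertical leg | 1020.00 | 6.00 | 42.50 | 6120.00 | 43350.00
horizontal leg | 6000.00 | 87.00 | 20.00 | 522000.00 | 120000.00
Σ | 7020.00 |  |  | 528120.00 | 163350.00
x̄ = 528120.00 / 7020.00 = 75.23 in
ȳ = 163350.00 / 7020.00 = 23.27 in

x̄ = 75.23 in, ȳ = 23.27 in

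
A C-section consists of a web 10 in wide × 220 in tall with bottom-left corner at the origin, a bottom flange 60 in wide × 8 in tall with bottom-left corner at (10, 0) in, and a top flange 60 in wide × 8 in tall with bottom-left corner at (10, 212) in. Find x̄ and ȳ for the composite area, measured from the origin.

web: A = 10 × 220 = 2200.00, centroid at (5.00, 110.00).
bottom flange: A = 60 × 8 = 480.00, centroid at (40.00, 4.00).
top flange: A = 60 × 8 = 480.00, centroid at (40.00, 216.00).
ΣA = 3160.00 in², ΣAx̄ = 49400.00 in³, ΣAȳ = 347600.00 in³.
x̄ = 49400.00/3160.00 = 15.63 in; ȳ = 347600.00/3160.00 = 110.00 in.

x̄ = 15.63 in, ȳ = 110.00 in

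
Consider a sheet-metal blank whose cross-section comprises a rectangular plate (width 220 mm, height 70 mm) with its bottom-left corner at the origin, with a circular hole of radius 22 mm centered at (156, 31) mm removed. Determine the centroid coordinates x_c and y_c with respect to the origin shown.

plate: A = 220 × 70 = 15400.00, centroid at (110.00, 35.00).
hole: A = −π·22² = -1520.53, centroid at (156.00, 31.00).
ΣA = 13879.47 mm²
ΣAx_c = (15400.00)(110.00) + (-1520.53)(156.00) = 1456797.19 mm³
ΣAy_c = (15400.00)(35.00) + (-1520.53)(31.00) = 491863.54 mm³
x_c = 1456797.19 / 13879.47 = 104.96 mm
y_c = 491863.54 / 13879.47 = 35.44 mm

x_c = 104.96 mm, y_c = 35.44 mm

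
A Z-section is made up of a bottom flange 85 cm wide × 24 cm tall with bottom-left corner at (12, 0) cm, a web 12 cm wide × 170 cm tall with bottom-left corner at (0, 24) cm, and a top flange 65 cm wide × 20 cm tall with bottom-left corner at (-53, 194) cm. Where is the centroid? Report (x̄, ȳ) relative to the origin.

x̄ = 17.99 cm, ȳ = 95.17 cm

Part | A | x̄ᵢ | ȳᵢ | A·x̄ᵢ | A·ȳᵢ
bottom flange | 2040.00 | 54.50 | 12.00 | 111180.00 | 24480.00
web | 2040.00 | 6.00 | 109.00 | 12240.00 | 222360.00
top flange | 1300.00 | -20.50 | 204.00 | -26650.00 | 265200.00
Σ | 5380.00 |  |  | 96770.00 | 512040.00
x̄ = 96770.00 / 5380.00 = 17.99 cm
ȳ = 512040.00 / 5380.00 = 95.17 cm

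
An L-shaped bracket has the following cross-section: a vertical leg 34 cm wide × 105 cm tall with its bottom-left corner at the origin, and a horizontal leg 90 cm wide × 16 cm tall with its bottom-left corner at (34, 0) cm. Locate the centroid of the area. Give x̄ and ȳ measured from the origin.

Part | A | x̄ᵢ | ȳᵢ | A·x̄ᵢ | A·ȳᵢ
vertical leg | 3570.00 | 17.00 | 52.50 | 60690.00 | 187425.00
horizontal leg | 1440.00 | 79.00 | 8.00 | 113760.00 | 11520.00
Σ | 5010.00 |  |  | 174450.00 | 198945.00
x̄ = 174450.00 / 5010.00 = 34.82 cm
ȳ = 198945.00 / 5010.00 = 39.71 cm

x̄ = 34.82 cm, ȳ = 39.71 cm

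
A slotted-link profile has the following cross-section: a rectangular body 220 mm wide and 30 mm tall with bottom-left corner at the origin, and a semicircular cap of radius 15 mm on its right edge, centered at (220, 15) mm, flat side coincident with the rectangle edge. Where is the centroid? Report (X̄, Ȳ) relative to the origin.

X̄ = 115.91 mm, Ȳ = 15.00 mm

Part | A | x̄ᵢ | ȳᵢ | A·x̄ᵢ | A·ȳᵢ
rectangular body | 6600.00 | 110.00 | 15.00 | 726000.00 | 99000.00
semicircular end | 353.43 | 226.37 | 15.00 | 80004.42 | 5301.44
Σ | 6953.43 |  |  | 806004.42 | 104301.44
X̄ = 806004.42 / 6953.43 = 115.91 mm
Ȳ = 104301.44 / 6953.43 = 15.00 mm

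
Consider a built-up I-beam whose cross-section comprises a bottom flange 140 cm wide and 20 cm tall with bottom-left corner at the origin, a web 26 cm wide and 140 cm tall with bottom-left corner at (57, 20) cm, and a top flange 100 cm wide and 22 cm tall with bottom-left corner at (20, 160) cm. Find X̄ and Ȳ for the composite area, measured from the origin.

Part | A | x̄ᵢ | ȳᵢ | A·x̄ᵢ | A·ȳᵢ
bottom flange | 2800.00 | 70.00 | 10.00 | 196000.00 | 28000.00
web | 3640.00 | 70.00 | 90.00 | 254800.00 | 327600.00
top flange | 2200.00 | 70.00 | 171.00 | 154000.00 | 376200.00
Σ | 8640.00 |  |  | 604800.00 | 731800.00
X̄ = 604800.00 / 8640.00 = 70.00 cm
Ȳ = 731800.00 / 8640.00 = 84.70 cm

X̄ = 70.00 cm, Ȳ = 84.70 cm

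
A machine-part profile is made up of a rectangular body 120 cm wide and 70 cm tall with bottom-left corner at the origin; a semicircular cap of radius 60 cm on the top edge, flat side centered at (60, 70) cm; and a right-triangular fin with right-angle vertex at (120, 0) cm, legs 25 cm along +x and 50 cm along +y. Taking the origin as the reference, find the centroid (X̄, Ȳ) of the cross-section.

X̄ = 62.91 cm, Ȳ = 57.51 cm

rectangular body: A = 120 × 70 = 8400.00, centroid at (60.00, 35.00).
semicircular top: A = ½π·60² = 5654.87, centroid at (60.00, 95.46).
triangular fin: A = ½·25·50 = 625.00, centroid at (128.33, 16.67).
ΣA = 14679.87 cm²
ΣAX̄ = (8400.00)(60.00) + (5654.87)(60.00) + (625.00)(128.33) = 923500.34 cm³
ΣAȲ = (8400.00)(35.00) + (5654.87)(95.46) + (625.00)(16.67) = 844257.34 cm³
X̄ = 923500.34 / 14679.87 = 62.91 cm
Ȳ = 844257.34 / 14679.87 = 57.51 cm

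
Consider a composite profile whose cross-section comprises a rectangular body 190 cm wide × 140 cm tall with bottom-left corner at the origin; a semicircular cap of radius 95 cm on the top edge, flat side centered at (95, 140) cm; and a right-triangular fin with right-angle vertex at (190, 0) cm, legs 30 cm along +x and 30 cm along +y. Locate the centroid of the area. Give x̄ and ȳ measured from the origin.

rectangular body: A = 190 × 140 = 26600.00, centroid at (95.00, 70.00).
semicircular top: A = ½π·95² = 14176.44, centroid at (95.00, 180.32).
triangular fin: A = ½·30·30 = 450.00, centroid at (200.00, 10.00).
ΣA = 41226.44 cm²
ΣAx̄ = (26600.00)(95.00) + (14176.44)(95.00) + (450.00)(200.00) = 3963761.50 cm³
ΣAȳ = (26600.00)(70.00) + (14176.44)(180.32) + (450.00)(10.00) = 4422784.49 cm³
x̄ = 3963761.50 / 41226.44 = 96.15 cm
ȳ = 4422784.49 / 41226.44 = 107.28 cm

x̄ = 96.15 cm, ȳ = 107.28 cm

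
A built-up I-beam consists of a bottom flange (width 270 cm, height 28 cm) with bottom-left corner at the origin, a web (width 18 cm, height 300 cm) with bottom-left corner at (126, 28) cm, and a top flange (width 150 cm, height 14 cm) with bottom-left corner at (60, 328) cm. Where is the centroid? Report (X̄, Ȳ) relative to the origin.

X̄ = 135.00 cm, Ȳ = 117.57 cm

bottom flange: A = 270 × 28 = 7560.00, centroid at (135.00, 14.00).
web: A = 18 × 300 = 5400.00, centroid at (135.00, 178.00).
top flange: A = 150 × 14 = 2100.00, centroid at (135.00, 335.00).
ΣA = 15060.00 cm²
ΣAX̄ = (7560.00)(135.00) + (5400.00)(135.00) + (2100.00)(135.00) = 2033100.00 cm³
ΣAȲ = (7560.00)(14.00) + (5400.00)(178.00) + (2100.00)(335.00) = 1770540.00 cm³
X̄ = 2033100.00 / 15060.00 = 135.00 cm
Ȳ = 1770540.00 / 15060.00 = 117.57 cm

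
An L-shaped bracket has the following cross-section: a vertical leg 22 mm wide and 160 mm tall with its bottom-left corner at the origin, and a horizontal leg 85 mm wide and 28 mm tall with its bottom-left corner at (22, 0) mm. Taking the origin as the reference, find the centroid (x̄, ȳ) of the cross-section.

x̄ = 32.58 mm, ȳ = 53.38 mm

Part | A | x̄ᵢ | ȳᵢ | A·x̄ᵢ | A·ȳᵢ
vertical leg | 3520.00 | 11.00 | 80.00 | 38720.00 | 281600.00
horizontal leg | 2380.00 | 64.50 | 14.00 | 153510.00 | 33320.00
Σ | 5900.00 |  |  | 192230.00 | 314920.00
x̄ = 192230.00 / 5900.00 = 32.58 mm
ȳ = 314920.00 / 5900.00 = 53.38 mm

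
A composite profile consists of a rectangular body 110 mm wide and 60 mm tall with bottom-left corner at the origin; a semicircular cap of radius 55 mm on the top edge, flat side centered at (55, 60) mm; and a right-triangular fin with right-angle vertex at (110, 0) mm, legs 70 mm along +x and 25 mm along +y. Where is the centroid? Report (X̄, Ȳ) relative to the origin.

Part | A | x̄ᵢ | ȳᵢ | A·x̄ᵢ | A·ȳᵢ
rectangular body | 6600.00 | 55.00 | 30.00 | 363000.00 | 198000.00
semicircular top | 4751.66 | 55.00 | 83.34 | 261341.24 | 396016.20
triangular fin | 875.00 | 133.33 | 8.33 | 116666.67 | 7291.67
Σ | 12226.66 |  |  | 741007.91 | 601307.87
X̄ = 741007.91 / 12226.66 = 60.61 mm
Ȳ = 601307.87 / 12226.66 = 49.18 mm

X̄ = 60.61 mm, Ȳ = 49.18 mm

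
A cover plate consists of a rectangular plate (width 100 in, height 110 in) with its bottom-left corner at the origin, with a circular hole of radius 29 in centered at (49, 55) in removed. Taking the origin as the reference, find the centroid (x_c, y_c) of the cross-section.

plate: A = 100 × 110 = 11000.00, centroid at (50.00, 55.00).
hole: A = −π·29² = -2642.08, centroid at (49.00, 55.00).
ΣA = 8357.92 in², ΣAx_c = 420538.11 in³, ΣAy_c = 459685.63 in³.
x_c = 420538.11/8357.92 = 50.32 in; y_c = 459685.63/8357.92 = 55.00 in.

x_c = 50.32 in, y_c = 55.00 in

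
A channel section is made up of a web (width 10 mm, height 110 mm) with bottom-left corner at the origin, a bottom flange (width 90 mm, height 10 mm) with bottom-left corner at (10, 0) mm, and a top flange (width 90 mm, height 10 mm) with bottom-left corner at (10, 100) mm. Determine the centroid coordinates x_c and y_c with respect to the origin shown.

web: A = 10 × 110 = 1100.00, centroid at (5.00, 55.00).
bottom flange: A = 90 × 10 = 900.00, centroid at (55.00, 5.00).
top flange: A = 90 × 10 = 900.00, centroid at (55.00, 105.00).
ΣA = 2900.00 mm²
ΣAx_c = (1100.00)(5.00) + (900.00)(55.00) + (900.00)(55.00) = 104500.00 mm³
ΣAy_c = (1100.00)(55.00) + (900.00)(5.00) + (900.00)(105.00) = 159500.00 mm³
x_c = 104500.00 / 2900.00 = 36.03 mm
y_c = 159500.00 / 2900.00 = 55.00 mm

x_c = 36.03 mm, y_c = 55.00 mm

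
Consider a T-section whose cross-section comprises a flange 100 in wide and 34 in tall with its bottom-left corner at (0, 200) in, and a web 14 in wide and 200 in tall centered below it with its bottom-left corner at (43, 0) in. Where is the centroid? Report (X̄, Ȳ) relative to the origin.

web: A = 14 × 200 = 2800.00, centroid at (50.00, 100.00).
flange: A = 100 × 34 = 3400.00, centroid at (50.00, 217.00).
ΣA = 6200.00 in², ΣAX̄ = 310000.00 in³, ΣAȲ = 1017800.00 in³.
X̄ = 310000.00/6200.00 = 50.00 in; Ȳ = 1017800.00/6200.00 = 164.16 in.

X̄ = 50.00 in, Ȳ = 164.16 in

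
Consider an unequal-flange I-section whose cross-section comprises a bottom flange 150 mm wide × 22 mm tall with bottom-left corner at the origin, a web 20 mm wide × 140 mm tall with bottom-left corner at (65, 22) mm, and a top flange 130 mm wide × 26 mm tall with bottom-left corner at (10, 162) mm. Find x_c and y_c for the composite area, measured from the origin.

Part | A | x̄ᵢ | ȳᵢ | A·x̄ᵢ | A·ȳᵢ
bottom flange | 3300.00 | 75.00 | 11.00 | 247500.00 | 36300.00
web | 2800.00 | 75.00 | 92.00 | 210000.00 | 257600.00
top flange | 3380.00 | 75.00 | 175.00 | 253500.00 | 591500.00
Σ | 9480.00 |  |  | 711000.00 | 885400.00
x_c = 711000.00 / 9480.00 = 75.00 mm
y_c = 885400.00 / 9480.00 = 93.40 mm

x_c = 75.00 mm, y_c = 93.40 mm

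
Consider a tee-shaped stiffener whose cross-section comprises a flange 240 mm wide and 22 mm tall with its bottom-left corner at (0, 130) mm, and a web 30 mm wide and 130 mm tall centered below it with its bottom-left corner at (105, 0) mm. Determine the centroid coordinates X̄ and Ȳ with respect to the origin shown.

Part | A | x̄ᵢ | ȳᵢ | A·x̄ᵢ | A·ȳᵢ
web | 3900.00 | 120.00 | 65.00 | 468000.00 | 253500.00
flange | 5280.00 | 120.00 | 141.00 | 633600.00 | 744480.00
Σ | 9180.00 |  |  | 1101600.00 | 997980.00
X̄ = 1101600.00 / 9180.00 = 120.00 mm
Ȳ = 997980.00 / 9180.00 = 108.71 mm

X̄ = 120.00 mm, Ȳ = 108.71 mm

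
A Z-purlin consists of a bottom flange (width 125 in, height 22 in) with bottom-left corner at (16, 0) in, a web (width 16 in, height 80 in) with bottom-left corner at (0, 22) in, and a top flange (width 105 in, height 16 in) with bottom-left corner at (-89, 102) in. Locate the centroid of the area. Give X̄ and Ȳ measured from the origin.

bottom flange: A = 125 × 22 = 2750.00, centroid at (78.50, 11.00).
web: A = 16 × 80 = 1280.00, centroid at (8.00, 62.00).
top flange: A = 105 × 16 = 1680.00, centroid at (-36.50, 110.00).
ΣA = 5710.00 in², ΣAX̄ = 164795.00 in³, ΣAȲ = 294410.00 in³.
X̄ = 164795.00/5710.00 = 28.86 in; Ȳ = 294410.00/5710.00 = 51.56 in.

X̄ = 28.86 in, Ȳ = 51.56 in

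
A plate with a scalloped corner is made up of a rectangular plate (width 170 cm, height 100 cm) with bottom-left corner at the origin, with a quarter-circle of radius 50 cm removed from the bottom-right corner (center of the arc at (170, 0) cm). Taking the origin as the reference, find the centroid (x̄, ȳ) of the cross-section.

Part | A | x̄ᵢ | ȳᵢ | A·x̄ᵢ | A·ȳᵢ
plate | 17000.00 | 85.00 | 50.00 | 1445000.00 | 850000.00
removed quarter-circle | -1963.50 | 148.78 | 21.22 | -292127.55 | -41666.67
Σ | 15036.50 |  |  | 1152872.45 | 808333.33
x̄ = 1152872.45 / 15036.50 = 76.67 cm
ȳ = 808333.33 / 15036.50 = 53.76 cm

x̄ = 76.67 cm, ȳ = 53.76 cm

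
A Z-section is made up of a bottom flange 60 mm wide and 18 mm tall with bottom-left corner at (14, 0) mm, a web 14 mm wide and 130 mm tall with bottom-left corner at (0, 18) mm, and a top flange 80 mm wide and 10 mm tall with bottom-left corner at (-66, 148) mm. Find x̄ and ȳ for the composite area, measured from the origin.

x̄ = 10.66 mm, ȳ = 76.54 mm

bottom flange: A = 60 × 18 = 1080.00, centroid at (44.00, 9.00).
web: A = 14 × 130 = 1820.00, centroid at (7.00, 83.00).
top flange: A = 80 × 10 = 800.00, centroid at (-26.00, 153.00).
ΣA = 3700.00 mm²
ΣAx̄ = (1080.00)(44.00) + (1820.00)(7.00) + (800.00)(-26.00) = 39460.00 mm³
ΣAȳ = (1080.00)(9.00) + (1820.00)(83.00) + (800.00)(153.00) = 283180.00 mm³
x̄ = 39460.00 / 3700.00 = 10.66 mm
ȳ = 283180.00 / 3700.00 = 76.54 mm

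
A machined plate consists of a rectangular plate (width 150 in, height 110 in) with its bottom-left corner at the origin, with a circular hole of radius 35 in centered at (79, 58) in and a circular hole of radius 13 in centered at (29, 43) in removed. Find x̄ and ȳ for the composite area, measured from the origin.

plate: A = 150 × 110 = 16500.00, centroid at (75.00, 55.00).
hole 1: A = −π·35² = -3848.45, centroid at (79.00, 58.00).
hole 2: A = −π·13² = -530.93, centroid at (29.00, 43.00).
ΣA = 12120.62 in², ΣAx̄ = 918075.43 in³, ΣAȳ = 661459.89 in³.
x̄ = 918075.43/12120.62 = 75.74 in; ȳ = 661459.89/12120.62 = 54.57 in.

x̄ = 75.74 in, ȳ = 54.57 in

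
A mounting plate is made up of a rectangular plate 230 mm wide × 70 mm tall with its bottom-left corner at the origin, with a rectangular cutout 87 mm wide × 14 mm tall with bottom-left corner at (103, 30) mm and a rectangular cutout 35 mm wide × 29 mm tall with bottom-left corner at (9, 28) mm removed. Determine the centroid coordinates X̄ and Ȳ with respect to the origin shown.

plate: A = 230 × 70 = 16100.00, centroid at (115.00, 35.00).
hole 1: A = −(87 × 14) = -1218.00, centroid at (146.50, 37.00).
hole 2: A = −(35 × 29) = -1015.00, centroid at (26.50, 42.50).
ΣA = 13867.00 mm², ΣAX̄ = 1646165.50 mm³, ΣAȲ = 475296.50 mm³.
X̄ = 1646165.50/13867.00 = 118.71 mm; Ȳ = 475296.50/13867.00 = 34.28 mm.

X̄ = 118.71 mm, Ȳ = 34.28 mm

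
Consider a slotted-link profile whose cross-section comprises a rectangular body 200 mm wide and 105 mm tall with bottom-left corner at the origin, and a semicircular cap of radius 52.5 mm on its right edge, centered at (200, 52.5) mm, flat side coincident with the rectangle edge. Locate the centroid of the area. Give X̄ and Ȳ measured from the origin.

rectangular body: A = 200 × 105 = 21000.00, centroid at (100.00, 52.50).
semicircular end: A = ½π·52.5² = 4329.51, centroid at (222.28, 52.50).
ΣA = 25329.51 mm², ΣAX̄ = 3062370.23 mm³, ΣAȲ = 1329799.14 mm³.
X̄ = 3062370.23/25329.51 = 120.90 mm; Ȳ = 1329799.14/25329.51 = 52.50 mm.

X̄ = 120.90 mm, Ȳ = 52.50 mm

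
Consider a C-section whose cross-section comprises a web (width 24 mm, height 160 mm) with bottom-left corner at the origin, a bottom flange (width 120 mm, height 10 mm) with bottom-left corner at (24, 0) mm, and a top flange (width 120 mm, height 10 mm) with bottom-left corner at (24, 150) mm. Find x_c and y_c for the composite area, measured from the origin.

x_c = 39.69 mm, y_c = 80.00 mm

Part | A | x̄ᵢ | ȳᵢ | A·x̄ᵢ | A·ȳᵢ
web | 3840.00 | 12.00 | 80.00 | 46080.00 | 307200.00
bottom flange | 1200.00 | 84.00 | 5.00 | 100800.00 | 6000.00
top flange | 1200.00 | 84.00 | 155.00 | 100800.00 | 186000.00
Σ | 6240.00 |  |  | 247680.00 | 499200.00
x_c = 247680.00 / 6240.00 = 39.69 mm
y_c = 499200.00 / 6240.00 = 80.00 mm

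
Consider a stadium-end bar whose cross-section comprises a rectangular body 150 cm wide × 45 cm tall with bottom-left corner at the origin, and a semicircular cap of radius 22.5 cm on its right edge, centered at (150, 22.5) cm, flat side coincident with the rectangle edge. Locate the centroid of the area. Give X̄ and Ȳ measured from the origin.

X̄ = 83.91 cm, Ȳ = 22.50 cm

rectangular body: A = 150 × 45 = 6750.00, centroid at (75.00, 22.50).
semicircular end: A = ½π·22.5² = 795.22, centroid at (159.55, 22.50).
ΣA = 7545.22 cm², ΣAX̄ = 633126.10 cm³, ΣAȲ = 169767.35 cm³.
X̄ = 633126.10/7545.22 = 83.91 cm; Ȳ = 169767.35/7545.22 = 22.50 cm.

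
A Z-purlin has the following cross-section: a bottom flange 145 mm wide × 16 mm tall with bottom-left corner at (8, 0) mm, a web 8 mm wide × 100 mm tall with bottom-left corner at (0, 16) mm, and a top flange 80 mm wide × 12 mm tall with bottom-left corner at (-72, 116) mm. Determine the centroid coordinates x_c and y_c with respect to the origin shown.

bottom flange: A = 145 × 16 = 2320.00, centroid at (80.50, 8.00).
web: A = 8 × 100 = 800.00, centroid at (4.00, 66.00).
top flange: A = 80 × 12 = 960.00, centroid at (-32.00, 122.00).
ΣA = 4080.00 mm², ΣAx_c = 159240.00 mm³, ΣAy_c = 188480.00 mm³.
x_c = 159240.00/4080.00 = 39.03 mm; y_c = 188480.00/4080.00 = 46.20 mm.

x_c = 39.03 mm, y_c = 46.20 mm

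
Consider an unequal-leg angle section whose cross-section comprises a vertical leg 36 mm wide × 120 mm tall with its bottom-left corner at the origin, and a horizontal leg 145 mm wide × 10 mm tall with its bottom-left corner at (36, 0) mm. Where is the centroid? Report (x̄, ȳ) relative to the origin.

Part | A | x̄ᵢ | ȳᵢ | A·x̄ᵢ | A·ȳᵢ
vertical leg | 4320.00 | 18.00 | 60.00 | 77760.00 | 259200.00
horizontal leg | 1450.00 | 108.50 | 5.00 | 157325.00 | 7250.00
Σ | 5770.00 |  |  | 235085.00 | 266450.00
x̄ = 235085.00 / 5770.00 = 40.74 mm
ȳ = 266450.00 / 5770.00 = 46.18 mm

x̄ = 40.74 mm, ȳ = 46.18 mm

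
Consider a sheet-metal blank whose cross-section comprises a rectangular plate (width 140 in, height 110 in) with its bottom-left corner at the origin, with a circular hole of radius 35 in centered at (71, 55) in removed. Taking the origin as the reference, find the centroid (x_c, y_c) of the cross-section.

x_c = 69.67 in, y_c = 55.00 in

Part | A | x̄ᵢ | ȳᵢ | A·x̄ᵢ | A·ȳᵢ
plate | 15400.00 | 70.00 | 55.00 | 1078000.00 | 847000.00
hole | -3848.45 | 71.00 | 55.00 | -273240.02 | -211664.81
Σ | 11551.55 |  |  | 804759.98 | 635335.19
x_c = 804759.98 / 11551.55 = 69.67 in
y_c = 635335.19 / 11551.55 = 55.00 in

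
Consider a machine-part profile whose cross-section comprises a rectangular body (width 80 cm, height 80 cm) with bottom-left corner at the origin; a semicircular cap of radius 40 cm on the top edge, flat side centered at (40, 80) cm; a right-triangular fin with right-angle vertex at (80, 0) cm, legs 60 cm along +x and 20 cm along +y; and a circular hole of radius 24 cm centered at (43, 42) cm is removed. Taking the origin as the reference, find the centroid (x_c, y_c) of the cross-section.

x_c = 43.97 cm, y_c = 55.52 cm

rectangular body: A = 80 × 80 = 6400.00, centroid at (40.00, 40.00).
semicircular top: A = ½π·40² = 2513.27, centroid at (40.00, 96.98).
triangular fin: A = ½·60·20 = 600.00, centroid at (100.00, 6.67).
hole: A = −π·24² = -1809.56, centroid at (43.00, 42.00).
ΣA = 7703.72 cm², ΣAx_c = 338720.00 cm³, ΣAy_c = 427727.19 cm³.
x_c = 338720.00/7703.72 = 43.97 cm; y_c = 427727.19/7703.72 = 55.52 cm.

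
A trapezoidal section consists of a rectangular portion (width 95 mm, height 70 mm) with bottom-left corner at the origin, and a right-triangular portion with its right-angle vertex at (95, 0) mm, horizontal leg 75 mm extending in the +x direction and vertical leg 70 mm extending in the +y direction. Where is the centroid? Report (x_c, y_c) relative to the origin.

x_c = 68.02 mm, y_c = 31.70 mm

rectangular portion: A = 95 × 70 = 6650.00, centroid at (47.50, 35.00).
triangular portion: A = ½·75·70 = 2625.00, centroid at (120.00, 23.33).
ΣA = 9275.00 mm², ΣAx_c = 630875.00 mm³, ΣAy_c = 294000.00 mm³.
x_c = 630875.00/9275.00 = 68.02 mm; y_c = 294000.00/9275.00 = 31.70 mm.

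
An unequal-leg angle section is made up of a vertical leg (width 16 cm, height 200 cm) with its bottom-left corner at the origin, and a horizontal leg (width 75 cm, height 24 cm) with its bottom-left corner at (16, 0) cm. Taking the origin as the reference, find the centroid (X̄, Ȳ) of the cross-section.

X̄ = 24.38 cm, Ȳ = 68.32 cm

vertical leg: A = 16 × 200 = 3200.00, centroid at (8.00, 100.00).
horizontal leg: A = 75 × 24 = 1800.00, centroid at (53.50, 12.00).
ΣA = 5000.00 cm², ΣAX̄ = 121900.00 cm³, ΣAȲ = 341600.00 cm³.
X̄ = 121900.00/5000.00 = 24.38 cm; Ȳ = 341600.00/5000.00 = 68.32 cm.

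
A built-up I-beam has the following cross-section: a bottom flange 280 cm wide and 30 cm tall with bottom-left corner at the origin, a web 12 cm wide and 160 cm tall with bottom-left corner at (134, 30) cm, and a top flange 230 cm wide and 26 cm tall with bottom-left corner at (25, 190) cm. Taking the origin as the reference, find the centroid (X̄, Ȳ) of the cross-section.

Part | A | x̄ᵢ | ȳᵢ | A·x̄ᵢ | A·ȳᵢ
bottom flange | 8400.00 | 140.00 | 15.00 | 1176000.00 | 126000.00
web | 1920.00 | 140.00 | 110.00 | 268800.00 | 211200.00
top flange | 5980.00 | 140.00 | 203.00 | 837200.00 | 1213940.00
Σ | 16300.00 |  |  | 2282000.00 | 1551140.00
X̄ = 2282000.00 / 16300.00 = 140.00 cm
Ȳ = 1551140.00 / 16300.00 = 95.16 cm

X̄ = 140.00 cm, Ȳ = 95.16 cm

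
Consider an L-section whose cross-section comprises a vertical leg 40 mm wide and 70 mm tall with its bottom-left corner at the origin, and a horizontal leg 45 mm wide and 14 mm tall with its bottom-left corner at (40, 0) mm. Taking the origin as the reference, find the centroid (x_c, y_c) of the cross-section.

x_c = 27.81 mm, y_c = 29.86 mm

vertical leg: A = 40 × 70 = 2800.00, centroid at (20.00, 35.00).
horizontal leg: A = 45 × 14 = 630.00, centroid at (62.50, 7.00).
ΣA = 3430.00 mm²
ΣAx_c = (2800.00)(20.00) + (630.00)(62.50) = 95375.00 mm³
ΣAy_c = (2800.00)(35.00) + (630.00)(7.00) = 102410.00 mm³
x_c = 95375.00 / 3430.00 = 27.81 mm
y_c = 102410.00 / 3430.00 = 29.86 mm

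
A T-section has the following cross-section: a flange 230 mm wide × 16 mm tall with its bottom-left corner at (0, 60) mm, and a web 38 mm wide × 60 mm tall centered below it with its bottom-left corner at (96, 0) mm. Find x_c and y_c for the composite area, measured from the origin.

web: A = 38 × 60 = 2280.00, centroid at (115.00, 30.00).
flange: A = 230 × 16 = 3680.00, centroid at (115.00, 68.00).
ΣA = 5960.00 mm²
ΣAx_c = (2280.00)(115.00) + (3680.00)(115.00) = 685400.00 mm³
ΣAy_c = (2280.00)(30.00) + (3680.00)(68.00) = 318640.00 mm³
x_c = 685400.00 / 5960.00 = 115.00 mm
y_c = 318640.00 / 5960.00 = 53.46 mm

x_c = 115.00 mm, y_c = 53.46 mm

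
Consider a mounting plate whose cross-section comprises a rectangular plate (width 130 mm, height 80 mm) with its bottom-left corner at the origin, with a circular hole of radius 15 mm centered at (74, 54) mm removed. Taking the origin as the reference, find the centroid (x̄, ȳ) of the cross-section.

plate: A = 130 × 80 = 10400.00, centroid at (65.00, 40.00).
hole: A = −π·15² = -706.86, centroid at (74.00, 54.00).
ΣA = 9693.14 mm²
ΣAx̄ = (10400.00)(65.00) + (-706.86)(74.00) = 623692.48 mm³
ΣAȳ = (10400.00)(40.00) + (-706.86)(54.00) = 377829.65 mm³
x̄ = 623692.48 / 9693.14 = 64.34 mm
ȳ = 377829.65 / 9693.14 = 38.98 mm

x̄ = 64.34 mm, ȳ = 38.98 mm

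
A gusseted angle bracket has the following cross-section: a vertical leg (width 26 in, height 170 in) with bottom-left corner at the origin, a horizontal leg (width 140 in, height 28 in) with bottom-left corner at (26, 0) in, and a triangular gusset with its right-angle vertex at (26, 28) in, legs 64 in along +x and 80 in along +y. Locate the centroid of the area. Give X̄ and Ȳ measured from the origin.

vertical leg: A = 26 × 170 = 4420.00, centroid at (13.00, 85.00).
horizontal leg: A = 140 × 28 = 3920.00, centroid at (96.00, 14.00).
gusset: A = ½·64·80 = 2560.00, centroid at (47.33, 54.67).
ΣA = 10900.00 in²
ΣAX̄ = (4420.00)(13.00) + (3920.00)(96.00) + (2560.00)(47.33) = 554953.33 in³
ΣAȲ = (4420.00)(85.00) + (3920.00)(14.00) + (2560.00)(54.67) = 570526.67 in³
X̄ = 554953.33 / 10900.00 = 50.91 in
Ȳ = 570526.67 / 10900.00 = 52.34 in

X̄ = 50.91 in, Ȳ = 52.34 in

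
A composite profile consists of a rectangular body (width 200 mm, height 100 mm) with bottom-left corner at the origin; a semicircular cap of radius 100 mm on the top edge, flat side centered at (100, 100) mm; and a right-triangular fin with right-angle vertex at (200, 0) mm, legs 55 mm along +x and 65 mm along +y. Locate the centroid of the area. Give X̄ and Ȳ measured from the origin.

X̄ = 105.64 mm, Ȳ = 87.38 mm

rectangular body: A = 200 × 100 = 20000.00, centroid at (100.00, 50.00).
semicircular top: A = ½π·100² = 15707.96, centroid at (100.00, 142.44).
triangular fin: A = ½·55·65 = 1787.50, centroid at (218.33, 21.67).
ΣA = 37495.46 mm²
ΣAX̄ = (20000.00)(100.00) + (15707.96)(100.00) + (1787.50)(218.33) = 3961067.16 mm³
ΣAȲ = (20000.00)(50.00) + (15707.96)(142.44) + (1787.50)(21.67) = 3276192.16 mm³
X̄ = 3961067.16 / 37495.46 = 105.64 mm
Ȳ = 3276192.16 / 37495.46 = 87.38 mm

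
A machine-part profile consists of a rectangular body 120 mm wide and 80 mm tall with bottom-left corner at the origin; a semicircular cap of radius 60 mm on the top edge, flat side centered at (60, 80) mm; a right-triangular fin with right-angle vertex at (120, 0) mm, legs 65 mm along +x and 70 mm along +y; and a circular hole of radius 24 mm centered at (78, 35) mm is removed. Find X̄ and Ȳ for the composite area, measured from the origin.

X̄ = 69.75 mm, Ȳ = 61.71 mm

Part | A | x̄ᵢ | ȳᵢ | A·x̄ᵢ | A·ȳᵢ
rectangular body | 9600.00 | 60.00 | 40.00 | 576000.00 | 384000.00
semicircular top | 5654.87 | 60.00 | 105.46 | 339292.01 | 596389.34
triangular fin | 2275.00 | 141.67 | 23.33 | 322291.67 | 53083.33
hole | -1809.56 | 78.00 | 35.00 | -141145.47 | -63334.51
Σ | 15720.31 |  |  | 1096438.20 | 970138.17
X̄ = 1096438.20 / 15720.31 = 69.75 mm
Ȳ = 970138.17 / 15720.31 = 61.71 mm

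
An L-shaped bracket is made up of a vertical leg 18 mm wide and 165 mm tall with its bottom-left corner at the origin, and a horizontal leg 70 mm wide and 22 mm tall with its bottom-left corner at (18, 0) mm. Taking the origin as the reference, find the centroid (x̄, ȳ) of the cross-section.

Part | A | x̄ᵢ | ȳᵢ | A·x̄ᵢ | A·ȳᵢ
vertical leg | 2970.00 | 9.00 | 82.50 | 26730.00 | 245025.00
horizontal leg | 1540.00 | 53.00 | 11.00 | 81620.00 | 16940.00
Σ | 4510.00 |  |  | 108350.00 | 261965.00
x̄ = 108350.00 / 4510.00 = 24.02 mm
ȳ = 261965.00 / 4510.00 = 58.09 mm

x̄ = 24.02 mm, ȳ = 58.09 mm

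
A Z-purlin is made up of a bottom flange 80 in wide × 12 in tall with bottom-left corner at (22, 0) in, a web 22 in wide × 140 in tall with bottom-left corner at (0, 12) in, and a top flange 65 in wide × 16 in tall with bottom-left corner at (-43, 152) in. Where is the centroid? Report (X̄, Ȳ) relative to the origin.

bottom flange: A = 80 × 12 = 960.00, centroid at (62.00, 6.00).
web: A = 22 × 140 = 3080.00, centroid at (11.00, 82.00).
top flange: A = 65 × 16 = 1040.00, centroid at (-10.50, 160.00).
ΣA = 5080.00 in²
ΣAX̄ = (960.00)(62.00) + (3080.00)(11.00) + (1040.00)(-10.50) = 82480.00 in³
ΣAȲ = (960.00)(6.00) + (3080.00)(82.00) + (1040.00)(160.00) = 424720.00 in³
X̄ = 82480.00 / 5080.00 = 16.24 in
Ȳ = 424720.00 / 5080.00 = 83.61 in

X̄ = 16.24 in, Ȳ = 83.61 in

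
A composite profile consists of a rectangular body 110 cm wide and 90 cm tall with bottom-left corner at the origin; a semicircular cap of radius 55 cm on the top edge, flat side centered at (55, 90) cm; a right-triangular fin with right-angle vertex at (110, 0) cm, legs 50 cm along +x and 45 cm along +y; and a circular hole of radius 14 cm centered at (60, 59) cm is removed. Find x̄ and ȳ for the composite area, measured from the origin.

rectangular body: A = 110 × 90 = 9900.00, centroid at (55.00, 45.00).
semicircular top: A = ½π·55² = 4751.66, centroid at (55.00, 113.34).
triangular fin: A = ½·50·45 = 1125.00, centroid at (126.67, 15.00).
hole: A = −π·14² = -615.75, centroid at (60.00, 59.00).
ΣA = 15160.91 cm²
ΣAx̄ = (9900.00)(55.00) + (4751.66)(55.00) + (1125.00)(126.67) + (-615.75)(60.00) = 911396.11 cm³
ΣAȳ = (9900.00)(45.00) + (4751.66)(113.34) + (1125.00)(15.00) + (-615.75)(59.00) = 964611.59 cm³
x̄ = 911396.11 / 15160.91 = 60.11 cm
ȳ = 964611.59 / 15160.91 = 63.62 cm

x̄ = 60.11 cm, ȳ = 63.62 cm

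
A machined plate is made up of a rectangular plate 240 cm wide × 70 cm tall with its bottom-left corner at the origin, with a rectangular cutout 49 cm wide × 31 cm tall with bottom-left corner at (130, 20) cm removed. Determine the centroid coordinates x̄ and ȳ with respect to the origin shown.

Part | A | x̄ᵢ | ȳᵢ | A·x̄ᵢ | A·ȳᵢ
plate | 16800.00 | 120.00 | 35.00 | 2016000.00 | 588000.00
hole | -1519.00 | 154.50 | 35.50 | -234685.50 | -53924.50
Σ | 15281.00 |  |  | 1781314.50 | 534075.50
x̄ = 1781314.50 / 15281.00 = 116.57 cm
ȳ = 534075.50 / 15281.00 = 34.95 cm

x̄ = 116.57 cm, ȳ = 34.95 cm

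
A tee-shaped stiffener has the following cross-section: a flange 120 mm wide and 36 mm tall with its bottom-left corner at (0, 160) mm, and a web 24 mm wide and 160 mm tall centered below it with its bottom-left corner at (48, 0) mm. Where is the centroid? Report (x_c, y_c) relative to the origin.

x_c = 60.00 mm, y_c = 131.88 mm

web: A = 24 × 160 = 3840.00, centroid at (60.00, 80.00).
flange: A = 120 × 36 = 4320.00, centroid at (60.00, 178.00).
ΣA = 8160.00 mm², ΣAx_c = 489600.00 mm³, ΣAy_c = 1076160.00 mm³.
x_c = 489600.00/8160.00 = 60.00 mm; y_c = 1076160.00/8160.00 = 131.88 mm.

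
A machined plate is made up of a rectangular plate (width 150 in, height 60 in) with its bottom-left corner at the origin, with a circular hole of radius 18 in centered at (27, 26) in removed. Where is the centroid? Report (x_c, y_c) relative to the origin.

plate: A = 150 × 60 = 9000.00, centroid at (75.00, 30.00).
hole: A = −π·18² = -1017.88, centroid at (27.00, 26.00).
ΣA = 7982.12 in², ΣAx_c = 647517.35 in³, ΣAy_c = 243535.22 in³.
x_c = 647517.35/7982.12 = 81.12 in; y_c = 243535.22/7982.12 = 30.51 in.

x_c = 81.12 in, y_c = 30.51 in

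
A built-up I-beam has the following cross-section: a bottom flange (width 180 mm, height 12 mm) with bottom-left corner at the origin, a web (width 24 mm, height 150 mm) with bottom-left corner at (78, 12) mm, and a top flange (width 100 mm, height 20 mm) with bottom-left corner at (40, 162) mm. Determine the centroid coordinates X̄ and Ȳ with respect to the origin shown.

X̄ = 90.00 mm, Ȳ = 86.36 mm

Part | A | x̄ᵢ | ȳᵢ | A·x̄ᵢ | A·ȳᵢ
bottom flange | 2160.00 | 90.00 | 6.00 | 194400.00 | 12960.00
web | 3600.00 | 90.00 | 87.00 | 324000.00 | 313200.00
top flange | 2000.00 | 90.00 | 172.00 | 180000.00 | 344000.00
Σ | 7760.00 |  |  | 698400.00 | 670160.00
X̄ = 698400.00 / 7760.00 = 90.00 mm
Ȳ = 670160.00 / 7760.00 = 86.36 mm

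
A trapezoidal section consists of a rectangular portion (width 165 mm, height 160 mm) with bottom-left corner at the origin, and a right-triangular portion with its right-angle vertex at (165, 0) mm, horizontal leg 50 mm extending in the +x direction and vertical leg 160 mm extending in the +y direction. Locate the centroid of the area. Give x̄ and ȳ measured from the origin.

rectangular portion: A = 165 × 160 = 26400.00, centroid at (82.50, 80.00).
triangular portion: A = ½·50·160 = 4000.00, centroid at (181.67, 53.33).
ΣA = 30400.00 mm²
ΣAx̄ = (26400.00)(82.50) + (4000.00)(181.67) = 2904666.67 mm³
ΣAȳ = (26400.00)(80.00) + (4000.00)(53.33) = 2325333.33 mm³
x̄ = 2904666.67 / 30400.00 = 95.55 mm
ȳ = 2325333.33 / 30400.00 = 76.49 mm

x̄ = 95.55 mm, ȳ = 76.49 mm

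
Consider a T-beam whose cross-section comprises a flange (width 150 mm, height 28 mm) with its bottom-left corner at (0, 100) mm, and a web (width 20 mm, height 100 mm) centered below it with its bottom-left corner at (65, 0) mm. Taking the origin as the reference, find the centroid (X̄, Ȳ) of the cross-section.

X̄ = 75.00 mm, Ȳ = 93.35 mm

web: A = 20 × 100 = 2000.00, centroid at (75.00, 50.00).
flange: A = 150 × 28 = 4200.00, centroid at (75.00, 114.00).
ΣA = 6200.00 mm², ΣAX̄ = 465000.00 mm³, ΣAȲ = 578800.00 mm³.
X̄ = 465000.00/6200.00 = 75.00 mm; Ȳ = 578800.00/6200.00 = 93.35 mm.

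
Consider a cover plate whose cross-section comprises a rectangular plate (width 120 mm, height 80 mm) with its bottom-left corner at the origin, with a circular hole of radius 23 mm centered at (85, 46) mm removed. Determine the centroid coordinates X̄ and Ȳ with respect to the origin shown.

Part | A | x̄ᵢ | ȳᵢ | A·x̄ᵢ | A·ȳᵢ
plate | 9600.00 | 60.00 | 40.00 | 576000.00 | 384000.00
hole | -1661.90 | 85.00 | 46.00 | -141261.71 | -76447.52
Σ | 7938.10 |  |  | 434738.29 | 307552.48
X̄ = 434738.29 / 7938.10 = 54.77 mm
Ȳ = 307552.48 / 7938.10 = 38.74 mm

X̄ = 54.77 mm, Ȳ = 38.74 mm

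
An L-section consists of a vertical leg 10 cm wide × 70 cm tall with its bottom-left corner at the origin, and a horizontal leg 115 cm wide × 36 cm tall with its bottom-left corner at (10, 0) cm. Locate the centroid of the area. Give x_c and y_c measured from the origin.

x_c = 58.46 cm, y_c = 20.46 cm

vertical leg: A = 10 × 70 = 700.00, centroid at (5.00, 35.00).
horizontal leg: A = 115 × 36 = 4140.00, centroid at (67.50, 18.00).
ΣA = 4840.00 cm², ΣAx_c = 282950.00 cm³, ΣAy_c = 99020.00 cm³.
x_c = 282950.00/4840.00 = 58.46 cm; y_c = 99020.00/4840.00 = 20.46 cm.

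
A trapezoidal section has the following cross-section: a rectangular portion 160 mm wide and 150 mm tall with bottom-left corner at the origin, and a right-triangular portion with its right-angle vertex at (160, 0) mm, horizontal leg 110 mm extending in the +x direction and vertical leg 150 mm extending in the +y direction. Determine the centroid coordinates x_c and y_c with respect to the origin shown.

x_c = 109.84 mm, y_c = 68.60 mm

rectangular portion: A = 160 × 150 = 24000.00, centroid at (80.00, 75.00).
triangular portion: A = ½·110·150 = 8250.00, centroid at (196.67, 50.00).
ΣA = 32250.00 mm², ΣAx_c = 3542500.00 mm³, ΣAy_c = 2212500.00 mm³.
x_c = 3542500.00/32250.00 = 109.84 mm; y_c = 2212500.00/32250.00 = 68.60 mm.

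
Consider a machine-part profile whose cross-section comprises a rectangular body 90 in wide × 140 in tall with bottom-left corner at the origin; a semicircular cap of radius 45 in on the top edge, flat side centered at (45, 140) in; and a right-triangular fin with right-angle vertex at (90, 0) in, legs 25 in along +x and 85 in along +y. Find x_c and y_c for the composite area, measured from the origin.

rectangular body: A = 90 × 140 = 12600.00, centroid at (45.00, 70.00).
semicircular top: A = ½π·45² = 3180.86, centroid at (45.00, 159.10).
triangular fin: A = ½·25·85 = 1062.50, centroid at (98.33, 28.33).
ΣA = 16843.36 in²
ΣAx_c = (12600.00)(45.00) + (3180.86)(45.00) + (1062.50)(98.33) = 814617.98 in³
ΣAy_c = (12600.00)(70.00) + (3180.86)(159.10) + (1062.50)(28.33) = 1418174.93 in³
x_c = 814617.98 / 16843.36 = 48.36 in
y_c = 1418174.93 / 16843.36 = 84.20 in

x_c = 48.36 in, y_c = 84.20 in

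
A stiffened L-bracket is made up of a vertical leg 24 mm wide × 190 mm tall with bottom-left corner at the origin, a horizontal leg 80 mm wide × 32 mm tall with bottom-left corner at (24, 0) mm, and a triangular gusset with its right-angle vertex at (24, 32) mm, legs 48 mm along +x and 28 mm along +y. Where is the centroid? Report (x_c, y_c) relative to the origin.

Part | A | x̄ᵢ | ȳᵢ | A·x̄ᵢ | A·ȳᵢ
vertical leg | 4560.00 | 12.00 | 95.00 | 54720.00 | 433200.00
horizontal leg | 2560.00 | 64.00 | 16.00 | 163840.00 | 40960.00
gusset | 672.00 | 40.00 | 41.33 | 26880.00 | 27776.00
Σ | 7792.00 |  |  | 245440.00 | 501936.00
x_c = 245440.00 / 7792.00 = 31.50 mm
y_c = 501936.00 / 7792.00 = 64.42 mm

x_c = 31.50 mm, y_c = 64.42 mm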